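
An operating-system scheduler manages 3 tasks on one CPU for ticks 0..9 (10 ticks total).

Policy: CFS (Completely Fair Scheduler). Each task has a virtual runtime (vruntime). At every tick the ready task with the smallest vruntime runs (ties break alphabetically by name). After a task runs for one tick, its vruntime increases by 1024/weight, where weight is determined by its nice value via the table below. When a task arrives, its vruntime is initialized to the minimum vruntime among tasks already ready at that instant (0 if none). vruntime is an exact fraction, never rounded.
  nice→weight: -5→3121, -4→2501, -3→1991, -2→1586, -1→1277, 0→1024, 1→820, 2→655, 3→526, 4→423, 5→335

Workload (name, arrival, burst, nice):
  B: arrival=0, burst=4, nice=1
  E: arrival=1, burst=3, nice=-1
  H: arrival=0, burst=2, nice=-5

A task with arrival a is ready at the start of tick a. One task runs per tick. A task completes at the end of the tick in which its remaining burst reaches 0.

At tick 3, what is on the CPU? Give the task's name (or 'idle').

t=0: vr[B=0 H=0] → run B
t=1: vr[B=256/205 E=0 H=0] → run E
t=2: vr[B=256/205 E=1024/1277 H=0] → run H
t=3: vr[B=256/205 E=1024/1277 H=1024/3121] → run H
t=4: vr[B=256/205 E=1024/1277] → run E
t=5: vr[B=256/205 E=2048/1277] → run B
t=6: vr[B=512/205 E=2048/1277] → run E
t=7: vr[B=512/205] → run B
t=8: vr[B=768/205] → run B
t=9: (idle)

running at tick 3 = H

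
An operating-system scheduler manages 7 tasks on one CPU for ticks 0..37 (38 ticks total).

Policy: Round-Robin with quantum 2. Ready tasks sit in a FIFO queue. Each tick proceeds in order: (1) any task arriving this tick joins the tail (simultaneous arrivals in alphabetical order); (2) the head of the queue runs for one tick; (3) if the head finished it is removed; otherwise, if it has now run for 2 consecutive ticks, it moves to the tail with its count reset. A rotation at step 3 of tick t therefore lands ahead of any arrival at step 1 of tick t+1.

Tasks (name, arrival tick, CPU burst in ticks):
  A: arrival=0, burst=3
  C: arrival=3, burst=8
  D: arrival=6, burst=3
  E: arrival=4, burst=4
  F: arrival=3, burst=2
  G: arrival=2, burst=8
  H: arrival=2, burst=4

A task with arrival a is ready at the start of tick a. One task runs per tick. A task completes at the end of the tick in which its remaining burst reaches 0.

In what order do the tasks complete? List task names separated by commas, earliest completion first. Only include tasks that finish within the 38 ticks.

t=0: queue=[A] q_used=0 → run A
t=1: queue=[A] q_used=1 → run A
t=2: queue=[A,G,H] q_used=0 → run A
t=3: queue=[G,H,C,F] q_used=0 → run G
t=4: queue=[G,H,C,F,E] q_used=1 → run G
t=5: queue=[H,C,F,E,G] q_used=0 → run H
t=6: queue=[H,C,F,E,G,D] q_used=1 → run H
t=7: queue=[C,F,E,G,D,H] q_used=0 → run C
t=8: queue=[C,F,E,G,D,H] q_used=1 → run C
t=9: queue=[F,E,G,D,H,C] q_used=0 → run F
t=10: queue=[F,E,G,D,H,C] q_used=1 → run F
t=11: queue=[E,G,D,H,C] q_used=0 → run E
t=12: queue=[E,G,D,H,C] q_used=1 → run E
t=13: queue=[G,D,H,C,E] q_used=0 → run G
t=14: queue=[G,D,H,C,E] q_used=1 → run G
t=15: queue=[D,H,C,E,G] q_used=0 → run D
t=16: queue=[D,H,C,E,G] q_used=1 → run D
t=17: queue=[H,C,E,G,D] q_used=0 → run H
t=18: queue=[H,C,E,G,D] q_used=1 → run H
t=19: queue=[C,E,G,D] q_used=0 → run C
t=20: queue=[C,E,G,D] q_used=1 → run C
t=21: queue=[E,G,D,C] q_used=0 → run E
t=22: queue=[E,G,D,C] q_used=1 → run E
t=23: queue=[G,D,C] q_used=0 → run G
t=24: queue=[G,D,C] q_used=1 → run G
t=25: queue=[D,C,G] q_used=0 → run D
t=26: queue=[C,G] q_used=0 → run C
t=27: queue=[C,G] q_used=1 → run C
t=28: queue=[G,C] q_used=0 → run G
t=29: queue=[G,C] q_used=1 → run G
t=30: queue=[C] q_used=0 → run C
t=31: queue=[C] q_used=1 → run C
t=32: (idle)
t=33: (idle)
t=34: (idle)
t=35: (idle)
t=36: (idle)
t=37: (idle)

completion order = A, F, H, E, D, G, C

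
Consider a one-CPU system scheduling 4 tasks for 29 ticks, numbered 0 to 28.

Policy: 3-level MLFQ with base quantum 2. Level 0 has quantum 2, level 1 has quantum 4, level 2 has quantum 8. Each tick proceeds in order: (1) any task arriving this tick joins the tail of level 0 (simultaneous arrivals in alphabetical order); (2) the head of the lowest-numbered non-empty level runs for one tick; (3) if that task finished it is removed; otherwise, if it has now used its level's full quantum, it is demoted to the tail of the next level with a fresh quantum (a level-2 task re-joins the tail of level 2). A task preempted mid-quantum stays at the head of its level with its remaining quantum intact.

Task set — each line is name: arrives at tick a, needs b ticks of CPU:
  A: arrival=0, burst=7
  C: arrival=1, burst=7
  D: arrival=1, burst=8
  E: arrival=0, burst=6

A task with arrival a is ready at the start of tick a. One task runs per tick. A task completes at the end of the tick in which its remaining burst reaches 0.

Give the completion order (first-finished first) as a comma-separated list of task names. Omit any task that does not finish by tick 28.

completion order = E, A, C, D

t=0: L0/L1/L2 = AE/-/- → run A
t=1: L0/L1/L2 = AECD/-/- → run A
t=2: L0/L1/L2 = ECD/A/- → run E
t=3: L0/L1/L2 = ECD/A/- → run E
t=4: L0/L1/L2 = CD/AE/- → run C
t=5: L0/L1/L2 = CD/AE/- → run C
t=6: L0/L1/L2 = D/AEC/- → run D
t=7: L0/L1/L2 = D/AEC/- → run D
t=8: L0/L1/L2 = -/AECD/- → run A
t=9: L0/L1/L2 = -/AECD/- → run A
t=10: L0/L1/L2 = -/AECD/- → run A
t=11: L0/L1/L2 = -/AECD/- → run A
t=12: L0/L1/L2 = -/ECD/A → run E
t=13: L0/L1/L2 = -/ECD/A → run E
t=14: L0/L1/L2 = -/ECD/A → run E
t=15: L0/L1/L2 = -/ECD/A → run E
t=16: L0/L1/L2 = -/CD/A → run C
t=17: L0/L1/L2 = -/CD/A → run C
t=18: L0/L1/L2 = -/CD/A → run C
t=19: L0/L1/L2 = -/CD/A → run C
t=20: L0/L1/L2 = -/D/AC → run D
t=21: L0/L1/L2 = -/D/AC → run D
t=22: L0/L1/L2 = -/D/AC → run D
t=23: L0/L1/L2 = -/D/AC → run D
t=24: L0/L1/L2 = -/-/ACD → run A
t=25: L0/L1/L2 = -/-/CD → run C
t=26: L0/L1/L2 = -/-/D → run D
t=27: L0/L1/L2 = -/-/D → run D
t=28: (idle)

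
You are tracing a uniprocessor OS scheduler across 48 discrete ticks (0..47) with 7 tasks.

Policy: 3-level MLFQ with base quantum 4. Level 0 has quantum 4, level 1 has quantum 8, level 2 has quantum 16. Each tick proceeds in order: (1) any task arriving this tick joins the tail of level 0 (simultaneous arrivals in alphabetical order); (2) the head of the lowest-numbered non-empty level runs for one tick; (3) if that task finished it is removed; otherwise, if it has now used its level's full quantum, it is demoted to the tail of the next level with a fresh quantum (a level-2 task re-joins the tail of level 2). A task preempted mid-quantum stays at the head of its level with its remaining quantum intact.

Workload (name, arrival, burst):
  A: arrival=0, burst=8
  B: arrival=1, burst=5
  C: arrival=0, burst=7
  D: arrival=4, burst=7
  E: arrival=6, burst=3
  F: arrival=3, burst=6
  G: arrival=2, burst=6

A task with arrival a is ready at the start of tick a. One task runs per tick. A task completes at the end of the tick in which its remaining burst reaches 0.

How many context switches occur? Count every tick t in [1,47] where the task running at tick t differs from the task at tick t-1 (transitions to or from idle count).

context switches = 13

t=0: L0/L1/L2 = AC/-/- → run A
t=1: L0/L1/L2 = ACB/-/- → run A
t=2: L0/L1/L2 = ACBG/-/- → run A
t=3: L0/L1/L2 = ACBGF/-/- → run A
t=4: L0/L1/L2 = CBGFD/A/- → run C
t=5: L0/L1/L2 = CBGFD/A/- → run C
t=6: L0/L1/L2 = CBGFDE/A/- → run C
t=7: L0/L1/L2 = CBGFDE/A/- → run C
t=8: L0/L1/L2 = BGFDE/AC/- → run B
t=9: L0/L1/L2 = BGFDE/AC/- → run B
t=10: L0/L1/L2 = BGFDE/AC/- → run B
t=11: L0/L1/L2 = BGFDE/AC/- → run B
t=12: L0/L1/L2 = GFDE/ACB/- → run G
t=13: L0/L1/L2 = GFDE/ACB/- → run G
t=14: L0/L1/L2 = GFDE/ACB/- → run G
t=15: L0/L1/L2 = GFDE/ACB/- → run G
t=16: L0/L1/L2 = FDE/ACBG/- → run F
t=17: L0/L1/L2 = FDE/ACBG/- → run F
t=18: L0/L1/L2 = FDE/ACBG/- → run F
t=19: L0/L1/L2 = FDE/ACBG/- → run F
t=20: L0/L1/L2 = DE/ACBGF/- → run D
t=21: L0/L1/L2 = DE/ACBGF/- → run D
t=22: L0/L1/L2 = DE/ACBGF/- → run D
t=23: L0/L1/L2 = DE/ACBGF/- → run D
t=24: L0/L1/L2 = E/ACBGFD/- → run E
t=25: L0/L1/L2 = E/ACBGFD/- → run E
t=26: L0/L1/L2 = E/ACBGFD/- → run E
t=27: L0/L1/L2 = -/ACBGFD/- → run A
t=28: L0/L1/L2 = -/ACBGFD/- → run A
t=29: L0/L1/L2 = -/ACBGFD/- → run A
t=30: L0/L1/L2 = -/ACBGFD/- → run A
t=31: L0/L1/L2 = -/CBGFD/- → run C
t=32: L0/L1/L2 = -/CBGFD/- → run C
t=33: L0/L1/L2 = -/CBGFD/- → run C
t=34: L0/L1/L2 = -/BGFD/- → run B
t=35: L0/L1/L2 = -/GFD/- → run G
t=36: L0/L1/L2 = -/GFD/- → run G
t=37: L0/L1/L2 = -/FD/- → run F
t=38: L0/L1/L2 = -/FD/- → run F
t=39: L0/L1/L2 = -/D/- → run D
t=40: L0/L1/L2 = -/D/- → run D
t=41: L0/L1/L2 = -/D/- → run D
t=42: (idle)
t=43: (idle)
t=44: (idle)
t=45: (idle)
t=46: (idle)
t=47: (idle)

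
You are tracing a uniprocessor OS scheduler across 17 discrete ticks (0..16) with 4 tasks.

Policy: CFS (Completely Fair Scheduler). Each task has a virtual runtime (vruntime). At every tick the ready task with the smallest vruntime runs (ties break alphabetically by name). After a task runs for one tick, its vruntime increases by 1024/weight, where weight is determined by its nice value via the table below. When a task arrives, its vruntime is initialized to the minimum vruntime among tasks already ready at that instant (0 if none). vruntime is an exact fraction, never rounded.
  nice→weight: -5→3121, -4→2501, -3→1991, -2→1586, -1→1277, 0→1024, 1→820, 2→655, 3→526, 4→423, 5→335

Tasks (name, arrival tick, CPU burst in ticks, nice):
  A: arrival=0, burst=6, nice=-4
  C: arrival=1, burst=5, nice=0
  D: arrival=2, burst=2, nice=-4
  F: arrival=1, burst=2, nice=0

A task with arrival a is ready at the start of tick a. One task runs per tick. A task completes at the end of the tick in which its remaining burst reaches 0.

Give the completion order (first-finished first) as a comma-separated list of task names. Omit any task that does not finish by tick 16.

completion order = D, F, A, C

t=0: vr[A=0] → run A
t=1: vr[A=1024/2501 C=1024/2501 F=1024/2501] → run A
t=2: vr[A=2048/2501 C=1024/2501 D=1024/2501 F=1024/2501] → run C
t=3: vr[A=2048/2501 C=3525/2501 D=1024/2501 F=1024/2501] → run D
t=4: vr[A=2048/2501 C=3525/2501 D=2048/2501 F=1024/2501] → run F
t=5: vr[A=2048/2501 C=3525/2501 D=2048/2501 F=3525/2501] → run A
t=6: vr[A=3072/2501 C=3525/2501 D=2048/2501 F=3525/2501] → run D
t=7: vr[A=3072/2501 C=3525/2501 F=3525/2501] → run A
t=8: vr[A=4096/2501 C=3525/2501 F=3525/2501] → run C
t=9: vr[A=4096/2501 C=6026/2501 F=3525/2501] → run F
t=10: vr[A=4096/2501 C=6026/2501] → run A
t=11: vr[A=5120/2501 C=6026/2501] → run A
t=12: vr[C=6026/2501] → run C
t=13: vr[C=8527/2501] → run C
t=14: vr[C=11028/2501] → run C
t=15: (idle)
t=16: (idle)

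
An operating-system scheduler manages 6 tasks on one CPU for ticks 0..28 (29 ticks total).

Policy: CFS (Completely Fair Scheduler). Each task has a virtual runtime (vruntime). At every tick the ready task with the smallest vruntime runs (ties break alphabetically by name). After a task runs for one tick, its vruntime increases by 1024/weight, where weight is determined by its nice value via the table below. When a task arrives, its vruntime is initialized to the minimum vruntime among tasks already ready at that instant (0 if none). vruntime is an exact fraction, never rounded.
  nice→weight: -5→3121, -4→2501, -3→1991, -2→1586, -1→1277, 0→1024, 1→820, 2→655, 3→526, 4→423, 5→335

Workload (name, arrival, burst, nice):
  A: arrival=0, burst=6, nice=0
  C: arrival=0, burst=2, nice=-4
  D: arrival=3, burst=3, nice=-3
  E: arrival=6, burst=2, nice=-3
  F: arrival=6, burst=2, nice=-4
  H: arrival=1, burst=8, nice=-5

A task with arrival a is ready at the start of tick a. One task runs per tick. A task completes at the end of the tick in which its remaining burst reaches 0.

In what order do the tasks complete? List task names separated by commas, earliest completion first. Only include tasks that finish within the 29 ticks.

t=0: vr[A=0 C=0] → run A
t=1: vr[A=1 C=0 H=0] → run C
t=2: vr[A=1 C=1024/2501 H=0] → run H
t=3: vr[A=1 C=1024/2501 D=1024/3121 H=1024/3121] → run D
t=4: vr[A=1 C=1024/2501 D=5234688/6213911 H=1024/3121] → run H
t=5: vr[A=1 C=1024/2501 D=5234688/6213911 H=2048/3121] → run C
t=6: vr[A=1 D=5234688/6213911 E=2048/3121 F=2048/3121 H=2048/3121] → run E
t=7: vr[A=1 D=5234688/6213911 E=7273472/6213911 F=2048/3121 H=2048/3121] → run F
t=8: vr[A=1 D=5234688/6213911 E=7273472/6213911 F=8317952/7805621 H=2048/3121] → run H
t=9: vr[A=1 D=5234688/6213911 E=7273472/6213911 F=8317952/7805621 H=3072/3121] → run D
t=10: vr[A=1 D=8430592/6213911 E=7273472/6213911 F=8317952/7805621 H=3072/3121] → run H
t=11: vr[A=1 D=8430592/6213911 E=7273472/6213911 F=8317952/7805621 H=4096/3121] → run A
t=12: vr[A=2 D=8430592/6213911 E=7273472/6213911 F=8317952/7805621 H=4096/3121] → run F
t=13: vr[A=2 D=8430592/6213911 E=7273472/6213911 H=4096/3121] → run E
t=14: vr[A=2 D=8430592/6213911 H=4096/3121] → run H
t=15: vr[A=2 D=8430592/6213911 H=5120/3121] → run D
t=16: vr[A=2 H=5120/3121] → run H
t=17: vr[A=2 H=6144/3121] → run H
t=18: vr[A=2 H=7168/3121] → run A
t=19: vr[A=3 H=7168/3121] → run H
t=20: vr[A=3] → run A
t=21: vr[A=4] → run A
t=22: vr[A=5] → run A
t=23: (idle)
t=24: (idle)
t=25: (idle)
t=26: (idle)
t=27: (idle)
t=28: (idle)

completion order = C, F, E, D, H, A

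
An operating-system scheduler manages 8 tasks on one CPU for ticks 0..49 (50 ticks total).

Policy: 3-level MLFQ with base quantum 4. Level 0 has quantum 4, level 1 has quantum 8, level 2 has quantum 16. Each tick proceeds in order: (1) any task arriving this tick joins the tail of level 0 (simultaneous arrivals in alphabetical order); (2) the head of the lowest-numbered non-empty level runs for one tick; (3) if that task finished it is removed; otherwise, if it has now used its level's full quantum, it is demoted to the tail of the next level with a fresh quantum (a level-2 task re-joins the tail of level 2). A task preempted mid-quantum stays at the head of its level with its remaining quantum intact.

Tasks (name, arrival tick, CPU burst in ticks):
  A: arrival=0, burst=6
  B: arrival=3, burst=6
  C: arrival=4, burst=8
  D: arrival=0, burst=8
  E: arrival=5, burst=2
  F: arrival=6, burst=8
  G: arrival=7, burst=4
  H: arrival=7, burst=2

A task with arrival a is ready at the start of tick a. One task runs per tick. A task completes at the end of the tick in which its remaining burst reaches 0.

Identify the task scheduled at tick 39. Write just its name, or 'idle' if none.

t=0: L0/L1/L2 = AD/-/- → run A
t=1: L0/L1/L2 = AD/-/- → run A
t=2: L0/L1/L2 = AD/-/- → run A
t=3: L0/L1/L2 = ADB/-/- → run A
t=4: L0/L1/L2 = DBC/A/- → run D
t=5: L0/L1/L2 = DBCE/A/- → run D
t=6: L0/L1/L2 = DBCEF/A/- → run D
t=7: L0/L1/L2 = DBCEFGH/A/- → run D
t=8: L0/L1/L2 = BCEFGH/AD/- → run B
t=9: L0/L1/L2 = BCEFGH/AD/- → run B
t=10: L0/L1/L2 = BCEFGH/AD/- → run B
t=11: L0/L1/L2 = BCEFGH/AD/- → run B
t=12: L0/L1/L2 = CEFGH/ADB/- → run C
t=13: L0/L1/L2 = CEFGH/ADB/- → run C
t=14: L0/L1/L2 = CEFGH/ADB/- → run C
t=15: L0/L1/L2 = CEFGH/ADB/- → run C
t=16: L0/L1/L2 = EFGH/ADBC/- → run E
t=17: L0/L1/L2 = EFGH/ADBC/- → run E
t=18: L0/L1/L2 = FGH/ADBC/- → run F
t=19: L0/L1/L2 = FGH/ADBC/- → run F
t=20: L0/L1/L2 = FGH/ADBC/- → run F
t=21: L0/L1/L2 = FGH/ADBC/- → run F
t=22: L0/L1/L2 = GH/ADBCF/- → run G
t=23: L0/L1/L2 = GH/ADBCF/- → run G
t=24: L0/L1/L2 = GH/ADBCF/- → run G
t=25: L0/L1/L2 = GH/ADBCF/- → run G
t=26: L0/L1/L2 = H/ADBCF/- → run H
t=27: L0/L1/L2 = H/ADBCF/- → run H
t=28: L0/L1/L2 = -/ADBCF/- → run A
t=29: L0/L1/L2 = -/ADBCF/- → run A
t=30: L0/L1/L2 = -/DBCF/- → run D
t=31: L0/L1/L2 = -/DBCF/- → run D
t=32: L0/L1/L2 = -/DBCF/- → run D
t=33: L0/L1/L2 = -/DBCF/- → run D
t=34: L0/L1/L2 = -/BCF/- → run B
t=35: L0/L1/L2 = -/BCF/- → run B
t=36: L0/L1/L2 = -/CF/- → run C
t=37: L0/L1/L2 = -/CF/- → run C
t=38: L0/L1/L2 = -/CF/- → run C
t=39: L0/L1/L2 = -/CF/- → run C
t=40: L0/L1/L2 = -/F/- → run F
t=41: L0/L1/L2 = -/F/- → run F
t=42: L0/L1/L2 = -/F/- → run F
t=43: L0/L1/L2 = -/F/- → run F
t=44: (idle)
t=45: (idle)
t=46: (idle)
t=47: (idle)
t=48: (idle)
t=49: (idle)

running at tick 39 = C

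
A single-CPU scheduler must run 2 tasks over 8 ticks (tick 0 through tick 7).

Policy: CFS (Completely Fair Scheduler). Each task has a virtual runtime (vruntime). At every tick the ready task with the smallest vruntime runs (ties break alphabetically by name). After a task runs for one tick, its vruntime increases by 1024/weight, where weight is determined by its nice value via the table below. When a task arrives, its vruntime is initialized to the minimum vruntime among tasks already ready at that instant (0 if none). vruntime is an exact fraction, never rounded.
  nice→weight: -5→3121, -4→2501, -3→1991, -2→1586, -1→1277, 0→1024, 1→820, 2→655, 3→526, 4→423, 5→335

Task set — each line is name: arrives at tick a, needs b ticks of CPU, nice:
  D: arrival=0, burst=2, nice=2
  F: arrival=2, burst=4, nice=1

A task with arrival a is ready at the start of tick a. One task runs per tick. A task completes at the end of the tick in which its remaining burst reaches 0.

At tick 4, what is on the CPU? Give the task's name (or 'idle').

running at tick 4 = F

t=0: vr[D=0] → run D
t=1: vr[D=1024/655] → run D
t=2: vr[F=0] → run F
t=3: vr[F=256/205] → run F
t=4: vr[F=512/205] → run F
t=5: vr[F=768/205] → run F
t=6: (idle)
t=7: (idle)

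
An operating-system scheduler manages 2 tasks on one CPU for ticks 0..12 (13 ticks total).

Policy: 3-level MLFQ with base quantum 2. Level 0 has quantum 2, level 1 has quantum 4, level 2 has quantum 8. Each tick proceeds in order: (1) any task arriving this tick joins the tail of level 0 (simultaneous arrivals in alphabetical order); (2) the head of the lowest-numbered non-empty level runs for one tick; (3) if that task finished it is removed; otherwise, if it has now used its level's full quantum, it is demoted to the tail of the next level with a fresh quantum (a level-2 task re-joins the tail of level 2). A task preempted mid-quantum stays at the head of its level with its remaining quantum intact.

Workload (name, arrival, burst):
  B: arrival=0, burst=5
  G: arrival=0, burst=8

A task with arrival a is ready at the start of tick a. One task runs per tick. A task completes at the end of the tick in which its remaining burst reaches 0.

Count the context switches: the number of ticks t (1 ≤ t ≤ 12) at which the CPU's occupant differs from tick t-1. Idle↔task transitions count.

t=0: L0/L1/L2 = BG/-/- → run B
t=1: L0/L1/L2 = BG/-/- → run B
t=2: L0/L1/L2 = G/B/- → run G
t=3: L0/L1/L2 = G/B/- → run G
t=4: L0/L1/L2 = -/BG/- → run B
t=5: L0/L1/L2 = -/BG/- → run B
t=6: L0/L1/L2 = -/BG/- → run B
t=7: L0/L1/L2 = -/G/- → run G
t=8: L0/L1/L2 = -/G/- → run G
t=9: L0/L1/L2 = -/G/- → run G
t=10: L0/L1/L2 = -/G/- → run G
t=11: L0/L1/L2 = -/-/G → run G
t=12: L0/L1/L2 = -/-/G → run G

context switches = 3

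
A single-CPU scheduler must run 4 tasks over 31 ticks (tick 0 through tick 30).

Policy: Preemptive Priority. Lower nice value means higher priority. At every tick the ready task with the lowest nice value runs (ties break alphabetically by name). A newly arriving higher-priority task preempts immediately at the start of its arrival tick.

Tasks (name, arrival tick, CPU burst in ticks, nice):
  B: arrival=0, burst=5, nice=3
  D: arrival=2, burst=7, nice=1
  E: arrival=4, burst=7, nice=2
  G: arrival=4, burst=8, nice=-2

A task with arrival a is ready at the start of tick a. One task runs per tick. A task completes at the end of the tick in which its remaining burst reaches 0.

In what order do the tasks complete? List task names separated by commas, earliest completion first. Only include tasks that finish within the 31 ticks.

completion order = G, D, E, B

t=0: ready={B} → run B
t=1: ready={B} → run B
t=2: ready={B,D} → run D
t=3: ready={B,D} → run D
t=4: ready={B,D,E,G} → run G
t=5: ready={B,D,E,G} → run G
t=6: ready={B,D,E,G} → run G
t=7: ready={B,D,E,G} → run G
t=8: ready={B,D,E,G} → run G
t=9: ready={B,D,E,G} → run G
t=10: ready={B,D,E,G} → run G
t=11: ready={B,D,E,G} → run G
t=12: ready={B,D,E} → run D
t=13: ready={B,D,E} → run D
t=14: ready={B,D,E} → run D
t=15: ready={B,D,E} → run D
t=16: ready={B,D,E} → run D
t=17: ready={B,E} → run E
t=18: ready={B,E} → run E
t=19: ready={B,E} → run E
t=20: ready={B,E} → run E
t=21: ready={B,E} → run E
t=22: ready={B,E} → run E
t=23: ready={B,E} → run E
t=24: ready={B} → run B
t=25: ready={B} → run B
t=26: ready={B} → run B
t=27: (idle)
t=28: (idle)
t=29: (idle)
t=30: (idle)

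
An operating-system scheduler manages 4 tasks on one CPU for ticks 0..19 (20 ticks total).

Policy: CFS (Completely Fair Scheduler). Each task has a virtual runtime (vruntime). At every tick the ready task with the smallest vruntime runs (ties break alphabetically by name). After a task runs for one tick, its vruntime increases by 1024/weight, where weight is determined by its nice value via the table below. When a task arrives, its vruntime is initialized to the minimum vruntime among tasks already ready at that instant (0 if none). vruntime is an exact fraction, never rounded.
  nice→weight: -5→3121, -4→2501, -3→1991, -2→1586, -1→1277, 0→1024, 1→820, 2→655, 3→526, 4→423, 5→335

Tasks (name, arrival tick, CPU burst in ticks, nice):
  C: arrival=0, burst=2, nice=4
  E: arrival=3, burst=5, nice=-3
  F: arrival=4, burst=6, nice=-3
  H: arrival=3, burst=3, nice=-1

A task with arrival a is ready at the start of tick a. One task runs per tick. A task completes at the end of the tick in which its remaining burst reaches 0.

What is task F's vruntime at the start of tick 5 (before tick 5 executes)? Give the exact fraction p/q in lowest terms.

t=0: vr[C=0] → run C
t=1: vr[C=1024/423] → run C
t=2: (idle)
t=3: vr[E=0 H=0] → run E
t=4: vr[E=1024/1991 F=0 H=0] → run F
t=5: vr[E=1024/1991 F=1024/1991 H=0] → run H
t=6: vr[E=1024/1991 F=1024/1991 H=1024/1277] → run E
t=7: vr[E=2048/1991 F=1024/1991 H=1024/1277] → run F
t=8: vr[E=2048/1991 F=2048/1991 H=1024/1277] → run H
t=9: vr[E=2048/1991 F=2048/1991 H=2048/1277] → run E
t=10: vr[E=3072/1991 F=2048/1991 H=2048/1277] → run F
t=11: vr[E=3072/1991 F=3072/1991 H=2048/1277] → run E
t=12: vr[E=4096/1991 F=3072/1991 H=2048/1277] → run F
t=13: vr[E=4096/1991 F=4096/1991 H=2048/1277] → run H
t=14: vr[E=4096/1991 F=4096/1991] → run E
t=15: vr[F=4096/1991] → run F
t=16: vr[F=5120/1991] → run F
t=17: (idle)
t=18: (idle)
t=19: (idle)

vruntime(F, start of tick 5) = 1024/1991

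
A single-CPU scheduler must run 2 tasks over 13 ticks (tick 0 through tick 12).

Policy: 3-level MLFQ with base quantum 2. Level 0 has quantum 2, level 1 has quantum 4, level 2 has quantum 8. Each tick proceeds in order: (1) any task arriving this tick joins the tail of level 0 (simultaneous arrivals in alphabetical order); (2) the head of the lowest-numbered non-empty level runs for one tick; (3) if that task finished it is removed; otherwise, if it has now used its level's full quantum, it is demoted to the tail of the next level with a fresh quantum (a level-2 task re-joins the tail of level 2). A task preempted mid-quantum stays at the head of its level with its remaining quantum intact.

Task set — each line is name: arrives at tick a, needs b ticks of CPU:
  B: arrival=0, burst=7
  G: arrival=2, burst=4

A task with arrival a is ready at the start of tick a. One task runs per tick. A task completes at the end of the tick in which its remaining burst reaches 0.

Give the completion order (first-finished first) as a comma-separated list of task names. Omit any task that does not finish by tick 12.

t=0: L0/L1/L2 = B/-/- → run B
t=1: L0/L1/L2 = B/-/- → run B
t=2: L0/L1/L2 = G/B/- → run G
t=3: L0/L1/L2 = G/B/- → run G
t=4: L0/L1/L2 = -/BG/- → run B
t=5: L0/L1/L2 = -/BG/- → run B
t=6: L0/L1/L2 = -/BG/- → run B
t=7: L0/L1/L2 = -/BG/- → run B
t=8: L0/L1/L2 = -/G/B → run G
t=9: L0/L1/L2 = -/G/B → run G
t=10: L0/L1/L2 = -/-/B → run B
t=11: (idle)
t=12: (idle)

completion order = G, B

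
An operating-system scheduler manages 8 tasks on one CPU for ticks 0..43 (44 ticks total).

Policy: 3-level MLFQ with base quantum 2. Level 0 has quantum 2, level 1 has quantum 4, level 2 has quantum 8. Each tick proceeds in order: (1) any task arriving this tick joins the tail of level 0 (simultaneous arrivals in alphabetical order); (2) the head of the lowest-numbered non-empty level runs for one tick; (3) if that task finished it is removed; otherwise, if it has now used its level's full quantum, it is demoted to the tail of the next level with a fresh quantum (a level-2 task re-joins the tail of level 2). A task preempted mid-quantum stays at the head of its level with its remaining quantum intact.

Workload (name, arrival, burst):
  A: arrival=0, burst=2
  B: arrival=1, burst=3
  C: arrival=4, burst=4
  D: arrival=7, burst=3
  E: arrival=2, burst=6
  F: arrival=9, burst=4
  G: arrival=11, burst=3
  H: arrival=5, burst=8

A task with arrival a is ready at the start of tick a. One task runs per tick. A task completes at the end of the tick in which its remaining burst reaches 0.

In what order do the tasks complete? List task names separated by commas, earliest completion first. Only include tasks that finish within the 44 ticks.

completion order = A, B, E, C, D, F, G, H

t=0: L0/L1/L2 = A/-/- → run A
t=1: L0/L1/L2 = AB/-/- → run A
t=2: L0/L1/L2 = BE/-/- → run B
t=3: L0/L1/L2 = BE/-/- → run B
t=4: L0/L1/L2 = EC/B/- → run E
t=5: L0/L1/L2 = ECH/B/- → run E
t=6: L0/L1/L2 = CH/BE/- → run C
t=7: L0/L1/L2 = CHD/BE/- → run C
t=8: L0/L1/L2 = HD/BEC/- → run H
t=9: L0/L1/L2 = HDF/BEC/- → run H
t=10: L0/L1/L2 = DF/BECH/- → run D
t=11: L0/L1/L2 = DFG/BECH/- → run D
t=12: L0/L1/L2 = FG/BECHD/- → run F
t=13: L0/L1/L2 = FG/BECHD/- → run F
t=14: L0/L1/L2 = G/BECHDF/- → run G
t=15: L0/L1/L2 = G/BECHDF/- → run G
t=16: L0/L1/L2 = -/BECHDFG/- → run B
t=17: L0/L1/L2 = -/ECHDFG/- → run E
t=18: L0/L1/L2 = -/ECHDFG/- → run E
t=19: L0/L1/L2 = -/ECHDFG/- → run E
t=20: L0/L1/L2 = -/ECHDFG/- → run E
t=21: L0/L1/L2 = -/CHDFG/- → run C
t=22: L0/L1/L2 = -/CHDFG/- → run C
t=23: L0/L1/L2 = -/HDFG/- → run H
t=24: L0/L1/L2 = -/HDFG/- → run H
t=25: L0/L1/L2 = -/HDFG/- → run H
t=26: L0/L1/L2 = -/HDFG/- → run H
t=27: L0/L1/L2 = -/DFG/H → run D
t=28: L0/L1/L2 = -/FG/H → run F
t=29: L0/L1/L2 = -/FG/H → run F
t=30: L0/L1/L2 = -/G/H → run G
t=31: L0/L1/L2 = -/-/H → run H
t=32: L0/L1/L2 = -/-/H → run H
t=33: (idle)
t=34: (idle)
t=35: (idle)
t=36: (idle)
t=37: (idle)
t=38: (idle)
t=39: (idle)
t=40: (idle)
t=41: (idle)
t=42: (idle)
t=43: (idle)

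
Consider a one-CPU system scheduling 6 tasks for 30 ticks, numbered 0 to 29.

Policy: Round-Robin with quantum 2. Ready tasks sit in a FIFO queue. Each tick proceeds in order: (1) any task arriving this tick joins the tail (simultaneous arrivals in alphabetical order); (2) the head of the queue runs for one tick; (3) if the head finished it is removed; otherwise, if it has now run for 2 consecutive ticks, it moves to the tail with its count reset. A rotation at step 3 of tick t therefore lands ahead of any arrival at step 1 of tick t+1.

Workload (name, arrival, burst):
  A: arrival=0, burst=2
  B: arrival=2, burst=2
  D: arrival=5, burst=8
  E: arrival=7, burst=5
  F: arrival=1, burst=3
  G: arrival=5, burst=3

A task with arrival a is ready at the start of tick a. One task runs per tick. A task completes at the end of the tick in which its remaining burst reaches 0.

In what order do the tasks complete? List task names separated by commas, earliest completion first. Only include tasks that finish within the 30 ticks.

t=0: queue=[A] q_used=0 → run A
t=1: queue=[A,F] q_used=1 → run A
t=2: queue=[F,B] q_used=0 → run F
t=3: queue=[F,B] q_used=1 → run F
t=4: queue=[B,F] q_used=0 → run B
t=5: queue=[B,F,D,G] q_used=1 → run B
t=6: queue=[F,D,G] q_used=0 → run F
t=7: queue=[D,G,E] q_used=0 → run D
t=8: queue=[D,G,E] q_used=1 → run D
t=9: queue=[G,E,D] q_used=0 → run G
t=10: queue=[G,E,D] q_used=1 → run G
t=11: queue=[E,D,G] q_used=0 → run E
t=12: queue=[E,D,G] q_used=1 → run E
t=13: queue=[D,G,E] q_used=0 → run D
t=14: queue=[D,G,E] q_used=1 → run D
t=15: queue=[G,E,D] q_used=0 → run G
t=16: queue=[E,D] q_used=0 → run E
t=17: queue=[E,D] q_used=1 → run E
t=18: queue=[D,E] q_used=0 → run D
t=19: queue=[D,E] q_used=1 → run D
t=20: queue=[E,D] q_used=0 → run E
t=21: queue=[D] q_used=0 → run D
t=22: queue=[D] q_used=1 → run D
t=23: (idle)
t=24: (idle)
t=25: (idle)
t=26: (idle)
t=27: (idle)
t=28: (idle)
t=29: (idle)

completion order = A, B, F, G, E, D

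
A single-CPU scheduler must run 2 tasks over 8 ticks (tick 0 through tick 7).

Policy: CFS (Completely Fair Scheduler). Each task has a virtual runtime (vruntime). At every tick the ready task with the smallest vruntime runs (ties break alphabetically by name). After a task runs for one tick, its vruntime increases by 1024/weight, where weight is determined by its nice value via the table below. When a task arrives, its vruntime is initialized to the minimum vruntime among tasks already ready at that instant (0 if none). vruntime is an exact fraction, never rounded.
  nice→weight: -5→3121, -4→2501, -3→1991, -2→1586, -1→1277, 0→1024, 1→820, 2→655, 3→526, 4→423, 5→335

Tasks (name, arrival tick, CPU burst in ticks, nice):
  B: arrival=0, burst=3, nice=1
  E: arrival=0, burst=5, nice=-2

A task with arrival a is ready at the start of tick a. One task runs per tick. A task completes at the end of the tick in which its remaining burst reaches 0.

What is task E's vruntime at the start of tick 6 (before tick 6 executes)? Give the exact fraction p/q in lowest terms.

t=0: vr[B=0 E=0] → run B
t=1: vr[B=256/205 E=0] → run E
t=2: vr[B=256/205 E=512/793] → run E
t=3: vr[B=256/205 E=1024/793] → run B
t=4: vr[B=512/205 E=1024/793] → run E
t=5: vr[B=512/205 E=1536/793] → run E
t=6: vr[B=512/205 E=2048/793] → run B
t=7: vr[E=2048/793] → run E

vruntime(E, start of tick 6) = 2048/793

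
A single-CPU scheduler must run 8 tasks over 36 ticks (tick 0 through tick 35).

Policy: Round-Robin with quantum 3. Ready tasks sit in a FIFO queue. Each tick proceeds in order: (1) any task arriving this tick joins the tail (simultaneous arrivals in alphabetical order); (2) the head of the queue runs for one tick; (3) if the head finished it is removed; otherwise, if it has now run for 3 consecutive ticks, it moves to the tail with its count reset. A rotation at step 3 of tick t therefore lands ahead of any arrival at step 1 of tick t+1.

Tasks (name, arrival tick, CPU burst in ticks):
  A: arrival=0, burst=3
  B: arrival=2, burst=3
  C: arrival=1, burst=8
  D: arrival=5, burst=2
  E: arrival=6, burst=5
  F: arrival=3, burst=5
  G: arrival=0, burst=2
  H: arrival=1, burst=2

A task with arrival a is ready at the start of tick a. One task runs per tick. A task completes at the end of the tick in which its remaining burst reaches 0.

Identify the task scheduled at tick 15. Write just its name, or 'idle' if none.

running at tick 15 = F

t=0: queue=[A,G] q_used=0 → run A
t=1: queue=[A,G,C,H] q_used=1 → run A
t=2: queue=[A,G,C,H,B] q_used=2 → run A
t=3: queue=[G,C,H,B,F] q_used=0 → run G
t=4: queue=[G,C,H,B,F] q_used=1 → run G
t=5: queue=[C,H,B,F,D] q_used=0 → run C
t=6: queue=[C,H,B,F,D,E] q_used=1 → run C
t=7: queue=[C,H,B,F,D,E] q_used=2 → run C
t=8: queue=[H,B,F,D,E,C] q_used=0 → run H
t=9: queue=[H,B,F,D,E,C] q_used=1 → run H
t=10: queue=[B,F,D,E,C] q_used=0 → run B
t=11: queue=[B,F,D,E,C] q_used=1 → run B
t=12: queue=[B,F,D,E,C] q_used=2 → run B
t=13: queue=[F,D,E,C] q_used=0 → run F
t=14: queue=[F,D,E,C] q_used=1 → run F
t=15: queue=[F,D,E,C] q_used=2 → run F
t=16: queue=[D,E,C,F] q_used=0 → run D
t=17: queue=[D,E,C,F] q_used=1 → run D
t=18: queue=[E,C,F] q_used=0 → run E
t=19: queue=[E,C,F] q_used=1 → run E
t=20: queue=[E,C,F] q_used=2 → run E
t=21: queue=[C,F,E] q_used=0 → run C
t=22: queue=[C,F,E] q_used=1 → run C
t=23: queue=[C,F,E] q_used=2 → run C
t=24: queue=[F,E,C] q_used=0 → run F
t=25: queue=[F,E,C] q_used=1 → run F
t=26: queue=[E,C] q_used=0 → run E
t=27: queue=[E,C] q_used=1 → run E
t=28: queue=[C] q_used=0 → run C
t=29: queue=[C] q_used=1 → run C
t=30: (idle)
t=31: (idle)
t=32: (idle)
t=33: (idle)
t=34: (idle)
t=35: (idle)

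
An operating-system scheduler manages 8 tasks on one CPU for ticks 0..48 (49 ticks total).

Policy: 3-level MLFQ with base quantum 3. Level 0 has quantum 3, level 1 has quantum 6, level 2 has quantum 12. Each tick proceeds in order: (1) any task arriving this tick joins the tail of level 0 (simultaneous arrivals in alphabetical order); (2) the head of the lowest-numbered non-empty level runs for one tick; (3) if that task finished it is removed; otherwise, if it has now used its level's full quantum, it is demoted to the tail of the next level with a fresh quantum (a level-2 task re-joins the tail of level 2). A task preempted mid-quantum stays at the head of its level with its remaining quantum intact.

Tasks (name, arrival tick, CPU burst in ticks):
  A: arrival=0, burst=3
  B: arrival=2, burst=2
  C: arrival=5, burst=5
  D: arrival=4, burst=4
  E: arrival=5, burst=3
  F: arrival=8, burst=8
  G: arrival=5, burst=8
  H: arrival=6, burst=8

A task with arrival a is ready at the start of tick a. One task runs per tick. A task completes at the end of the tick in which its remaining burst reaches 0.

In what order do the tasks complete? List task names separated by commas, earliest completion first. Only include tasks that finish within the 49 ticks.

t=0: L0/L1/L2 = A/-/- → run A
t=1: L0/L1/L2 = A/-/- → run A
t=2: L0/L1/L2 = AB/-/- → run A
t=3: L0/L1/L2 = B/-/- → run B
t=4: L0/L1/L2 = BD/-/- → run B
t=5: L0/L1/L2 = DCEG/-/- → run D
t=6: L0/L1/L2 = DCEGH/-/- → run D
t=7: L0/L1/L2 = DCEGH/-/- → run D
t=8: L0/L1/L2 = CEGHF/D/- → run C
t=9: L0/L1/L2 = CEGHF/D/- → run C
t=10: L0/L1/L2 = CEGHF/D/- → run C
t=11: L0/L1/L2 = EGHF/DC/- → run E
t=12: L0/L1/L2 = EGHF/DC/- → run E
t=13: L0/L1/L2 = EGHF/DC/- → run E
t=14: L0/L1/L2 = GHF/DC/- → run G
t=15: L0/L1/L2 = GHF/DC/- → run G
t=16: L0/L1/L2 = GHF/DC/- → run G
t=17: L0/L1/L2 = HF/DCG/- → run H
t=18: L0/L1/L2 = HF/DCG/- → run H
t=19: L0/L1/L2 = HF/DCG/- → run H
t=20: L0/L1/L2 = F/DCGH/- → run F
t=21: L0/L1/L2 = F/DCGH/- → run F
t=22: L0/L1/L2 = F/DCGH/- → run F
t=23: L0/L1/L2 = -/DCGHF/- → run D
t=24: L0/L1/L2 = -/CGHF/- → run C
t=25: L0/L1/L2 = -/CGHF/- → run C
t=26: L0/L1/L2 = -/GHF/- → run G
t=27: L0/L1/L2 = -/GHF/- → run G
t=28: L0/L1/L2 = -/GHF/- → run G
t=29: L0/L1/L2 = -/GHF/- → run G
t=30: L0/L1/L2 = -/GHF/- → run G
t=31: L0/L1/L2 = -/HF/- → run H
t=32: L0/L1/L2 = -/HF/- → run H
t=33: L0/L1/L2 = -/HF/- → run H
t=34: L0/L1/L2 = -/HF/- → run H
t=35: L0/L1/L2 = -/HF/- → run H
t=36: L0/L1/L2 = -/F/- → run F
t=37: L0/L1/L2 = -/F/- → run F
t=38: L0/L1/L2 = -/F/- → run F
t=39: L0/L1/L2 = -/F/- → run F
t=40: L0/L1/L2 = -/F/- → run F
t=41: (idle)
t=42: (idle)
t=43: (idle)
t=44: (idle)
t=45: (idle)
t=46: (idle)
t=47: (idle)
t=48: (idle)

completion order = A, B, E, D, C, G, H, F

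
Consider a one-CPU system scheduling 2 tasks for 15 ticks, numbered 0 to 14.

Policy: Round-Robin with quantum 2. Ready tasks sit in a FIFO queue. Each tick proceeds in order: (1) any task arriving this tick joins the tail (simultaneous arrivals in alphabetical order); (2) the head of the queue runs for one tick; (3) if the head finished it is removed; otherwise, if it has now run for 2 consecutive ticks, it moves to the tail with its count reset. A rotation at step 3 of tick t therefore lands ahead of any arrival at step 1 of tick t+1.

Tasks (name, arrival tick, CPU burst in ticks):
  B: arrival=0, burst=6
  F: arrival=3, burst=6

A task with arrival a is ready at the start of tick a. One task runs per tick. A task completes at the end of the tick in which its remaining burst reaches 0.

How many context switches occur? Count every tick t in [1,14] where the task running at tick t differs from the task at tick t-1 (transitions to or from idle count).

t=0: queue=[B] q_used=0 → run B
t=1: queue=[B] q_used=1 → run B
t=2: queue=[B] q_used=0 → run B
t=3: queue=[B,F] q_used=1 → run B
t=4: queue=[F,B] q_used=0 → run F
t=5: queue=[F,B] q_used=1 → run F
t=6: queue=[B,F] q_used=0 → run B
t=7: queue=[B,F] q_used=1 → run B
t=8: queue=[F] q_used=0 → run F
t=9: queue=[F] q_used=1 → run F
t=10: queue=[F] q_used=0 → run F
t=11: queue=[F] q_used=1 → run F
t=12: (idle)
t=13: (idle)
t=14: (idle)

context switches = 4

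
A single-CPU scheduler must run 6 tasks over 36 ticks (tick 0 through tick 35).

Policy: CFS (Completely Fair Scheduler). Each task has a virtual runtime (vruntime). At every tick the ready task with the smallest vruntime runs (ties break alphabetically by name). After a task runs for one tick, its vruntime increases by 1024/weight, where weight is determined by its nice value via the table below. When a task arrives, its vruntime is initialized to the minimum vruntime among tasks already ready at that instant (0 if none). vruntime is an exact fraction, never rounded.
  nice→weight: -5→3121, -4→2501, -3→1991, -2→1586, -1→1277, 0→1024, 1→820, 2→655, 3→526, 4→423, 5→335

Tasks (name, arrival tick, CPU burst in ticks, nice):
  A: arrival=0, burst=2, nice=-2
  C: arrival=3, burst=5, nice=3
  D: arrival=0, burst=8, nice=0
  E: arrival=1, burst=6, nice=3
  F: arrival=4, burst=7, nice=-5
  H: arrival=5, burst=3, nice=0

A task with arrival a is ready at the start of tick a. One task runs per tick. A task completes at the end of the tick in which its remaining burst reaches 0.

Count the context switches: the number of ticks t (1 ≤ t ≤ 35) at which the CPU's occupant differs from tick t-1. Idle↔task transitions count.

t=0: vr[A=0 D=0] → run A
t=1: vr[A=512/793 D=0 E=0] → run D
t=2: vr[A=512/793 D=1 E=0] → run E
t=3: vr[A=512/793 C=512/793 D=1 E=512/263] → run A
t=4: vr[C=512/793 D=1 E=512/263 F=512/793] → run C
t=5: vr[C=540672/208559 D=1 E=512/263 F=512/793 H=512/793] → run F
t=6: vr[C=540672/208559 D=1 E=512/263 F=2409984/2474953 H=512/793] → run H
t=7: vr[C=540672/208559 D=1 E=512/263 F=2409984/2474953 H=1305/793] → run F
t=8: vr[C=540672/208559 D=1 E=512/263 F=3222016/2474953 H=1305/793] → run D
t=9: vr[C=540672/208559 D=2 E=512/263 F=3222016/2474953 H=1305/793] → run F
t=10: vr[C=540672/208559 D=2 E=512/263 F=4034048/2474953 H=1305/793] → run F
t=11: vr[C=540672/208559 D=2 E=512/263 F=4846080/2474953 H=1305/793] → run H
t=12: vr[C=540672/208559 D=2 E=512/263 F=4846080/2474953 H=2098/793] → run E
t=13: vr[C=540672/208559 D=2 E=1024/263 F=4846080/2474953 H=2098/793] → run F
t=14: vr[C=540672/208559 D=2 E=1024/263 F=5658112/2474953 H=2098/793] → run D
t=15: vr[C=540672/208559 D=3 E=1024/263 F=5658112/2474953 H=2098/793] → run F
t=16: vr[C=540672/208559 D=3 E=1024/263 F=6470144/2474953 H=2098/793] → run C
t=17: vr[C=946688/208559 D=3 E=1024/263 F=6470144/2474953 H=2098/793] → run F
t=18: vr[C=946688/208559 D=3 E=1024/263 H=2098/793] → run H
t=19: vr[C=946688/208559 D=3 E=1024/263] → run D
t=20: vr[C=946688/208559 D=4 E=1024/263] → run E
t=21: vr[C=946688/208559 D=4 E=1536/263] → run D
t=22: vr[C=946688/208559 D=5 E=1536/263] → run C
t=23: vr[C=1352704/208559 D=5 E=1536/263] → run D
t=24: vr[C=1352704/208559 D=6 E=1536/263] → run E
t=25: vr[C=1352704/208559 D=6 E=2048/263] → run D
t=26: vr[C=1352704/208559 D=7 E=2048/263] → run C
t=27: vr[C=1758720/208559 D=7 E=2048/263] → run D
t=28: vr[C=1758720/208559 E=2048/263] → run E
t=29: vr[C=1758720/208559 E=2560/263] → run C
t=30: vr[E=2560/263] → run E
t=31: (idle)
t=32: (idle)
t=33: (idle)
t=34: (idle)
t=35: (idle)

context switches = 30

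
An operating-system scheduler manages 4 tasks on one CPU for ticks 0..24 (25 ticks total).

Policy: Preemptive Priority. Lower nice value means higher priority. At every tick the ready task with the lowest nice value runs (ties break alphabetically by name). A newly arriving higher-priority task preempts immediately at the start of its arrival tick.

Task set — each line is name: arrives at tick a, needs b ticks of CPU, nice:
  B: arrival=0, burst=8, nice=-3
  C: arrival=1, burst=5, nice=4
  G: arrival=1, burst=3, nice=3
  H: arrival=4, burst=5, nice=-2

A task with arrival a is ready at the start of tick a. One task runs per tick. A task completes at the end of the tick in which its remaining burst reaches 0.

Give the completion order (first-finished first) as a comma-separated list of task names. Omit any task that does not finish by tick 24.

completion order = B, H, G, C

t=0: ready={B} → run B
t=1: ready={B,C,G} → run B
t=2: ready={B,C,G} → run B
t=3: ready={B,C,G} → run B
t=4: ready={B,C,G,H} → run B
t=5: ready={B,C,G,H} → run B
t=6: ready={B,C,G,H} → run B
t=7: ready={B,C,G,H} → run B
t=8: ready={C,G,H} → run H
t=9: ready={C,G,H} → run H
t=10: ready={C,G,H} → run H
t=11: ready={C,G,H} → run H
t=12: ready={C,G,H} → run H
t=13: ready={C,G} → run G
t=14: ready={C,G} → run G
t=15: ready={C,G} → run G
t=16: ready={C} → run C
t=17: ready={C} → run C
t=18: ready={C} → run C
t=19: ready={C} → run C
t=20: ready={C} → run C
t=21: (idle)
t=22: (idle)
t=23: (idle)
t=24: (idle)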